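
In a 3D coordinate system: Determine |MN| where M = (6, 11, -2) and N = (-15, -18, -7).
d = √[(-21)² + (-29)² + (-5)²] = √1307 = 36.15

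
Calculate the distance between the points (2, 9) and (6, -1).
Using the distance formula: d = sqrt((x₂-x₁)² + (y₂-y₁)²)
dx = 6 - 2 = 4
dy = (-1) - 9 = -10
d = sqrt(4² + (-10)²) = sqrt(16 + 100) = sqrt(116) = 10.77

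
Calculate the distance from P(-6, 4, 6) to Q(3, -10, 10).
d = √[(9)² + (-14)² + (4)²] = √293 = 17.12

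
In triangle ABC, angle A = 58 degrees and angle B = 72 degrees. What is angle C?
Sum of angles in a triangle = 180 degrees
Third angle = 180 - 58 - 72
Third angle = 50 degrees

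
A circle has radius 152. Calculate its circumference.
Circumference = 2 * pi * r
Circumference = 2 * pi * 152
Circumference = 955.04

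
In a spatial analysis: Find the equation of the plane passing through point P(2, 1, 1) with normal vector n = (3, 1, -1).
d = n·P = (3)(2) + (1)(1) + (-1)(1) = 6
Plane: 3x + y - z = 6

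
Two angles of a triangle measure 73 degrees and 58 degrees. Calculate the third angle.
Sum of angles in a triangle = 180 degrees
Third angle = 180 - 73 - 58
Third angle = 49 degrees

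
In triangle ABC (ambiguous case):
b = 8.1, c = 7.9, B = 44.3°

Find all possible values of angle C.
sin(C)/c = sin(B)/b  →  sin(C) = c·sin(B)/b = 7.9·sin(44.3°)/8.1 = 0.681170
C₁ = arcsin(0.681170) = 42.94°,  C₂ = 180° - C₁ = 137.06°
Check C₂: A = 180° - 44.3° - 137.06° = -1.36° ≤ 0, rejected
C = 42.94° (one solution)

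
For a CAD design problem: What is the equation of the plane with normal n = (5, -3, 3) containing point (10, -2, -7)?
d = n·P = (5)(10) + (-3)(-2) + (3)(-7) = 35
Plane: 5x - 3y + 3z = 35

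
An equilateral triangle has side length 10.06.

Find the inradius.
For an equilateral triangle, r = s/(2√3) where s is the side.
r = 10.06/(2√3) = 10.06/3.464102 = 2.904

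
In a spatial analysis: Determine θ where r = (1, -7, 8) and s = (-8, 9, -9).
r·s = -143, |r|² = 114, |s|² = 226
cos θ = -143/√25764 ≈ -0.8909
θ ≈ 153.0°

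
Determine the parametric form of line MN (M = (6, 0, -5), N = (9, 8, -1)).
Direction vector d = N - M = (3, 8, 4)
x = 6 + 3t, y = 0 + 8t, z = -5 + 4t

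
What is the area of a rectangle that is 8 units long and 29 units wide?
Area = length * width
Area = 8 * 29
Area = 232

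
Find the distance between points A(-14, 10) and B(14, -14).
Using the distance formula: d = sqrt((x₂-x₁)² + (y₂-y₁)²)
dx = 14 - (-14) = 28
dy = (-14) - 10 = -24
d = sqrt(28² + (-24)²) = sqrt(784 + 576) = sqrt(1360) = 36.88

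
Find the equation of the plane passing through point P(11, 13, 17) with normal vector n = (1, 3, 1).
d = n·P = (1)(11) + (3)(13) + (1)(17) = 67
Plane: x + 3y + z = 67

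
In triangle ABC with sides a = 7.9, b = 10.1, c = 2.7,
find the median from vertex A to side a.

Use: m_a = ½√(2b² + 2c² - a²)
m_a = ½√(2·10.1² + 2·2.7² - 7.9²)
m_a = ½√(204.02 + 14.58 - 62.41) = ½√156.19 = 6.249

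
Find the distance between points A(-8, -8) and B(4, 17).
Using the distance formula: d = sqrt((x₂-x₁)² + (y₂-y₁)²)
dx = 4 - (-8) = 12
dy = 17 - (-8) = 25
d = sqrt(12² + 25²) = sqrt(144 + 625) = sqrt(769) = 27.73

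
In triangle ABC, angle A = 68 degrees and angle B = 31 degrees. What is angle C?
Sum of angles in a triangle = 180 degrees
Third angle = 180 - 68 - 31
Third angle = 81 degrees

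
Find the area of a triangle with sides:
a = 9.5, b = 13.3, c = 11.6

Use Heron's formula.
s = (a+b+c)/2 = (9.5+13.3+11.6)/2 = 17.2
A = √(s(s-a)(s-b)(s-c)) = √(17.2·7.7·3.9·5.6)
A = √2892.49 = 53.78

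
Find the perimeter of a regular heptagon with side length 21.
Perimeter = number of sides * side length
Perimeter = 7 * 21
Perimeter = 147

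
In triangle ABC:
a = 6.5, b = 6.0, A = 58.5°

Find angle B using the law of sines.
sin(B)/b = sin(A)/a
sin(B) = b·sin(A)/a = 6.0·sin(58.5°)/6.5 = 0.787052
B = arcsin(0.787052) = 51.91°  (b ≤ a, so B ≤ A and the acute solution is unique)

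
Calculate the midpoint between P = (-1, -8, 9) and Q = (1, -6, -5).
Midpoint = ((-1+1)/2, (-8-6)/2, (9-5)/2) = (0, -7, 2)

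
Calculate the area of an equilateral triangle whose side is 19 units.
Area = (sqrt(3)/4) * s²
Area = (sqrt(3)/4) * 19²
Area = (sqrt(3)/4) * 361
Area = 156.32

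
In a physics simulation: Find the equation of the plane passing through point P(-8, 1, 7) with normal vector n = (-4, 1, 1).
d = n·P = (-4)(-8) + (1)(1) + (1)(7) = 40
Plane: -4x + y + z = 40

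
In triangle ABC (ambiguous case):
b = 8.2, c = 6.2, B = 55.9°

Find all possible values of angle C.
sin(C)/c = sin(B)/b  →  sin(C) = c·sin(B)/b = 6.2·sin(55.9°)/8.2 = 0.626094
C₁ = arcsin(0.626094) = 38.76°,  C₂ = 180° - C₁ = 141.24°
Check C₂: A = 180° - 55.9° - 141.24° = -17.14° ≤ 0, rejected
C = 38.76° (one solution)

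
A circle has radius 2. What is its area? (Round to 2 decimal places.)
Area = pi * r²
Area = pi * 2²
Area = pi * 4
Area = 12.57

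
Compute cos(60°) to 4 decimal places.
cos(60 degrees) = 1/2
Decimal approximation: 0.5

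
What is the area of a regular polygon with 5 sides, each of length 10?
For a regular 5-gon with side length s = 10:
Apothem a = s / (2*tan(pi/5)) = 10 / (2*tan(pi/5)) ≈ 6.8819
Perimeter P = 5 * 10 = 50
Area = (1/2) * P * a = (1/2) * 50 * 6.8819 = 172.05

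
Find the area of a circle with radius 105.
Area = pi * r²
Area = pi * 105²
Area = pi * 11025
Area = 34636.06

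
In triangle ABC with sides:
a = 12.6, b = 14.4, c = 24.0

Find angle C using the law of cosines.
cos(C) = (a² + b² - c²)/(2ab)
cos(C) = (12.6² + 14.4² - 24.0²)/(2·12.6·14.4) = -209.88/362.88 = -0.578373
C = arccos(-0.578373) = 125.3°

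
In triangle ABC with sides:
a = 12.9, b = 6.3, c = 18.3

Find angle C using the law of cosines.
cos(C) = (a² + b² - c²)/(2ab)
cos(C) = (12.9² + 6.3² - 18.3²)/(2·12.9·6.3) = -128.79/162.54 = -0.792359
C = arccos(-0.792359) = 142.4°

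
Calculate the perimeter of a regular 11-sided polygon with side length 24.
Perimeter = number of sides * side length
Perimeter = 11 * 24
Perimeter = 264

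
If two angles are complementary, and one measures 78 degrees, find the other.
Complementary angles sum to 90 degrees.
Other angle = 90 - 78
Other angle = 12 degrees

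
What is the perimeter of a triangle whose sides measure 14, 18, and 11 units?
Perimeter = sum of all sides
Perimeter = 14 + 18 + 11
Perimeter = 43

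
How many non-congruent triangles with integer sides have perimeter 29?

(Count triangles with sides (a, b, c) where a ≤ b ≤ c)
With a ≤ b ≤ c and a + b + c = 29, the triangle inequality a + b > c gives c < 29/2, so c ≤ 14.
Iterate a from 1 to ⌊p/3⌋ = 9; for each a, b ranges from a to ⌊(p−a)/2⌋ with c = p − a − b, keeping only c ≥ b.
Triples: (1, 14, 14), (2, 13, 14), (3, 12, 14), …
Count = 21 triangles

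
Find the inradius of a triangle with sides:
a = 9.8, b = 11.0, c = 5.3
s = (a+b+c)/2 = (9.8+11.0+5.3)/2 = 13.05
Area = √(s(s-a)(s-b)(s-c)) = √(13.05·3.25·2.05·7.75) = 25.9582
r = Area/s = 25.9582/13.05 = 1.989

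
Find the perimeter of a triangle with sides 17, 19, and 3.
Perimeter = sum of all sides
Perimeter = 17 + 19 + 3
Perimeter = 39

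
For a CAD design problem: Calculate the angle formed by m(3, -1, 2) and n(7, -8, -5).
m·n = 19, |m|² = 14, |n|² = 138
cos θ = 19/√1932 ≈ 0.4323
θ ≈ 64.39°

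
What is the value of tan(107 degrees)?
tan(107 degrees) = -3.2709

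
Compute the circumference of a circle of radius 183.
Circumference = 2 * pi * r
Circumference = 2 * pi * 183
Circumference = 1149.82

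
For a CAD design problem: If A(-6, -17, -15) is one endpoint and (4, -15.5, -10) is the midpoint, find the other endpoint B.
B = (2×4 - (-6), 2×(-15.5) - (-17), 2×(-10) - (-15)) = (14, -14, -5)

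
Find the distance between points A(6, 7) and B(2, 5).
Using the distance formula: d = sqrt((x₂-x₁)² + (y₂-y₁)²)
dx = 2 - 6 = -4
dy = 5 - 7 = -2
d = sqrt((-4)² + (-2)²) = sqrt(16 + 4) = sqrt(20) = 4.47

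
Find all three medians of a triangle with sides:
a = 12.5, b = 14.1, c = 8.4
Using m_x = ½√(2y² + 2z² - x²):
m_a = ½√(2·14.1² + 2·8.4² - 12.5²) = ½√382.49 = 9.779
m_b = ½√(2·12.5² + 2·8.4² - 14.1²) = ½√254.81 = 7.981
m_c = ½√(2·12.5² + 2·14.1² - 8.4²) = ½√639.56 = 12.64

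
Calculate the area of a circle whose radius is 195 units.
Area = pi * r²
Area = pi * 195²
Area = pi * 38025
Area = 119459.06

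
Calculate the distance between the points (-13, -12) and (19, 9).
Using the distance formula: d = sqrt((x₂-x₁)² + (y₂-y₁)²)
dx = 19 - (-13) = 32
dy = 9 - (-12) = 21
d = sqrt(32² + 21²) = sqrt(1024 + 441) = sqrt(1465) = 38.28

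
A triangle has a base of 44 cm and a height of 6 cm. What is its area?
Area = (1/2) * base * height
Area = (1/2) * 44 * 6
Area = 132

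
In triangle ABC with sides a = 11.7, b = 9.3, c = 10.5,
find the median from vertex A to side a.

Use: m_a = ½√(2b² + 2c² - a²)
m_a = ½√(2·9.3² + 2·10.5² - 11.7²)
m_a = ½√(172.98 + 220.5 - 136.89) = ½√256.59 = 8.009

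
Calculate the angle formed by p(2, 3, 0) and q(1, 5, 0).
p·q = 17, |p|² = 13, |q|² = 26
cos θ = 17/√338 ≈ 0.9247
θ ≈ 22.38°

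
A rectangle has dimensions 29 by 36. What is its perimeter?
Perimeter = 2 * (length + width)
Perimeter = 2 * (29 + 36)
Perimeter = 2 * 65
Perimeter = 130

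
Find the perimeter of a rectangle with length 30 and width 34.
Perimeter = 2 * (length + width)
Perimeter = 2 * (30 + 34)
Perimeter = 2 * 64
Perimeter = 128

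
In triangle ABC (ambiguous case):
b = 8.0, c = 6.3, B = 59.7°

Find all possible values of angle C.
sin(C)/c = sin(B)/b  →  sin(C) = c·sin(B)/b = 6.3·sin(59.7°)/8.0 = 0.679924
C₁ = arcsin(0.679924) = 42.84°,  C₂ = 180° - C₁ = 137.16°
Check C₂: A = 180° - 59.7° - 137.16° = -16.86° ≤ 0, rejected
C = 42.84° (one solution)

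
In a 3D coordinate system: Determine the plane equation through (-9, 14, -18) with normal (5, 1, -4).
d = n·P = (5)(-9) + (1)(14) + (-4)(-18) = 41
Plane: 5x + y - 4z = 41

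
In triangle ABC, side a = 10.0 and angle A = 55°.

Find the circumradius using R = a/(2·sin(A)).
R = a/(2·sin(A)) = 10.0/(2·sin(55°))
R = 10.0/(2·0.819152) = 10.0/1.638304 = 6.104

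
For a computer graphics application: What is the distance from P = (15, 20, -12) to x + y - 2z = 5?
d = |1(15) + 1(20) + (-2)(-12) - (5)| / √(1² + 1² + (-2)²) = 54/√6 = 22.05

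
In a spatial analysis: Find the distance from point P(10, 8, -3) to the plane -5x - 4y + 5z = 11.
d = |(-5)(10) + (-4)(8) + 5(-3) - (11)| / √((-5)² + (-4)² + 5²) = 108/√66 = 13.29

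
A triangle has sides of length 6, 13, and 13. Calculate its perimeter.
Perimeter = sum of all sides
Perimeter = 6 + 13 + 13
Perimeter = 32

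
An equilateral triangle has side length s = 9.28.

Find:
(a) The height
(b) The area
(a) Height h = s·√3/2 = 9.28·√3/2 = 8.037
(b) Area = (√3/4)·s² = (√3/4)·9.28² = (√3/4)·86.1184 = 37.29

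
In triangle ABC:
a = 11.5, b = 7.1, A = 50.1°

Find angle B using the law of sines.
sin(B)/b = sin(A)/a
sin(B) = b·sin(A)/a = 7.1·sin(50.1°)/11.5 = 0.473641
B = arcsin(0.473641) = 28.27°  (b ≤ a, so B ≤ A and the acute solution is unique)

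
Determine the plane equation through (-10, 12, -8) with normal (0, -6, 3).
d = n·P = (0)(-10) + (-6)(12) + (3)(-8) = -96
Plane: -6y + 3z = -96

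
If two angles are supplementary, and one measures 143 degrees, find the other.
Supplementary angles sum to 180 degrees.
Other angle = 180 - 143
Other angle = 37 degrees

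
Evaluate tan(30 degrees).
tan(30 degrees) = sqrt(3)/3
Decimal approximation: 0.5774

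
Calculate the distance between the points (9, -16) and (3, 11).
Using the distance formula: d = sqrt((x₂-x₁)² + (y₂-y₁)²)
dx = 3 - 9 = -6
dy = 11 - (-16) = 27
d = sqrt((-6)² + 27²) = sqrt(36 + 729) = sqrt(765) = 27.66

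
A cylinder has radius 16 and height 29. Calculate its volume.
Volume = pi * r² * h
Volume = pi * 16² * 29
Volume = pi * 256 * 29
Volume = pi * 7424
Volume = 23323.18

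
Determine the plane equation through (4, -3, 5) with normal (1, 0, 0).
d = n·P = (1)(4) + (0)(-3) + (0)(5) = 4
Plane: x = 4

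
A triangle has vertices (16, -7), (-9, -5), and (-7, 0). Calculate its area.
Using the coordinate formula: Area = (1/2)|x₁(y₂-y₃) + x₂(y₃-y₁) + x₃(y₁-y₂)|
Area = (1/2)|16((-5)-0) + (-9)(0-(-7)) + (-7)((-7)-(-5))|
Area = (1/2)|16*(-5) + (-9)*7 + (-7)*(-2)|
Area = (1/2)|(-80) + (-63) + 14|
Area = (1/2)*129 = 64.50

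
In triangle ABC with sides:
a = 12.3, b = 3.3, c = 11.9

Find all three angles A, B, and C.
By the law of cosines:
cos(A) = (b² + c² - a²)/(2bc) = 0.015406  →  A = 89.12°
cos(B) = (a² + c² - b²)/(2ac) = 0.963346  →  B = 15.56°
cos(C) = (a² + b² - c²)/(2ab) = 0.253388  →  C = 75.32°
Check: A + B + C = 180.0° ✓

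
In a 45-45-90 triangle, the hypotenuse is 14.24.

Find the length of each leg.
In a 45-45-90 triangle, hypotenuse = leg·√2  →  leg = hypotenuse/√2
leg = 14.24/√2 = 10.07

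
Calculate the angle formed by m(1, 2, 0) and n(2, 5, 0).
m·n = 12, |m|² = 5, |n|² = 29
cos θ = 12/√145 ≈ 0.9965
θ ≈ 4.764°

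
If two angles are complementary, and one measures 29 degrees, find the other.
Complementary angles sum to 90 degrees.
Other angle = 90 - 29
Other angle = 61 degrees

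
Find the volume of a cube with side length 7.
Volume = s³
Volume = 7³
Volume = 343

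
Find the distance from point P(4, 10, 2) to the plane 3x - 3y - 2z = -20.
d = |3(4) + (-3)(10) + (-2)(2) - (-20)| / √(3² + (-3)² + (-2)²) = 2/√22 = 0.4264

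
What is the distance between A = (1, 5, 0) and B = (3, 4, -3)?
d = √[(2)² + (-1)² + (-3)²] = √14 = 3.742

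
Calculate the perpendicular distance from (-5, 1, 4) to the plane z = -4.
d = |0(-5) + 0(1) + 1(4) - (-4)| / √(0² + 0² + 1²) = 8/√1 = 8.0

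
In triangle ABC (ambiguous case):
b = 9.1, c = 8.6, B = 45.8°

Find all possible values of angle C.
sin(C)/c = sin(B)/b  →  sin(C) = c·sin(B)/b = 8.6·sin(45.8°)/9.1 = 0.677520
C₁ = arcsin(0.677520) = 42.65°,  C₂ = 180° - C₁ = 137.35°
Check C₂: A = 180° - 45.8° - 137.35° = -3.15° ≤ 0, rejected
C = 42.65° (one solution)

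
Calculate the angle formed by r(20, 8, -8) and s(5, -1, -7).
r·s = 148, |r|² = 528, |s|² = 75
cos θ = 148/√39600 ≈ 0.7437
θ ≈ 41.95°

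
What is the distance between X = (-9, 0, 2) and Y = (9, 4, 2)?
d = √[(18)² + (4)² + (0)²] = √340 = 18.44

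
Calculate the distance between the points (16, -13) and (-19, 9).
Using the distance formula: d = sqrt((x₂-x₁)² + (y₂-y₁)²)
dx = (-19) - 16 = -35
dy = 9 - (-13) = 22
d = sqrt((-35)² + 22²) = sqrt(1225 + 484) = sqrt(1709) = 41.34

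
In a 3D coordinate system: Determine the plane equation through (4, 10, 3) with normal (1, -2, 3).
d = n·P = (1)(4) + (-2)(10) + (3)(3) = -7
Plane: x - 2y + 3z = -7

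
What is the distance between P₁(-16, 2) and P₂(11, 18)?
Using the distance formula: d = sqrt((x₂-x₁)² + (y₂-y₁)²)
dx = 11 - (-16) = 27
dy = 18 - 2 = 16
d = sqrt(27² + 16²) = sqrt(729 + 256) = sqrt(985) = 31.38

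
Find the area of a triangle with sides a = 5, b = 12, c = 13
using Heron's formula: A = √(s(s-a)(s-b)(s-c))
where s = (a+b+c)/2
s = (5+12+13)/2 = 15
A = √(15·10·3·2) = √900 = 30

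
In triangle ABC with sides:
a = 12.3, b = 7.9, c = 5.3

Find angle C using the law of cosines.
cos(C) = (a² + b² - c²)/(2ab)
cos(C) = (12.3² + 7.9² - 5.3²)/(2·12.3·7.9) = 185.61/194.34 = 0.955079
C = arccos(0.955079) = 17.24°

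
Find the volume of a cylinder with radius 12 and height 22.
Volume = pi * r² * h
Volume = pi * 12² * 22
Volume = pi * 144 * 22
Volume = pi * 3168
Volume = 9952.57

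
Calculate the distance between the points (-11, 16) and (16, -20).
Using the distance formula: d = sqrt((x₂-x₁)² + (y₂-y₁)²)
dx = 16 - (-11) = 27
dy = (-20) - 16 = -36
d = sqrt(27² + (-36)²) = sqrt(729 + 1296) = sqrt(2025) = 45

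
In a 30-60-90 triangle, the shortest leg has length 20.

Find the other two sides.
Long leg = 20√3 = 34.64, Hypotenuse = 40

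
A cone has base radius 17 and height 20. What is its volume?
Volume = (1/3) * pi * r² * h
Volume = (1/3) * pi * 17² * 20
Volume = (1/3) * pi * 289 * 20
Volume = (1/3) * pi * 5780
Volume = 6052.80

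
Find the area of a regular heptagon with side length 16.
For a regular 7-gon with side length s = 16:
Apothem a = s / (2*tan(pi/7)) = 16 / (2*tan(pi/7)) ≈ 16.6122
Perimeter P = 7 * 16 = 112
Area = (1/2) * P * a = (1/2) * 112 * 16.6122 = 930.28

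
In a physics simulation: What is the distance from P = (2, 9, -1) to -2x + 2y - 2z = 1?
d = |(-2)(2) + 2(9) + (-2)(-1) - (1)| / √((-2)² + 2² + (-2)²) = 15/√12 = 4.33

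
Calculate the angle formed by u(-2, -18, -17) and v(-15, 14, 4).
u·v = -290, |u|² = 617, |v|² = 437
cos θ = -290/√269629 ≈ -0.5585
θ ≈ 124.0°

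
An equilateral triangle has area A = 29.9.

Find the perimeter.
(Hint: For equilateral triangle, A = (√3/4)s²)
A = (√3/4)s²  →  s² = 4A/√3 = 4·29.9/√3 = 69.0511
s = 8.3097
Perimeter = 3s = 24.93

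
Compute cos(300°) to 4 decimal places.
cos(300 degrees) = 0.5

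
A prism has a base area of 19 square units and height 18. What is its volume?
Volume = base area * height
Volume = 19 * 18
Volume = 342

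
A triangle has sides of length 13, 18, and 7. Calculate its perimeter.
Perimeter = sum of all sides
Perimeter = 13 + 18 + 7
Perimeter = 38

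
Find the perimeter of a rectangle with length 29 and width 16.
Perimeter = 2 * (length + width)
Perimeter = 2 * (29 + 16)
Perimeter = 2 * 45
Perimeter = 90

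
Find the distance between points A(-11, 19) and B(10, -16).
Using the distance formula: d = sqrt((x₂-x₁)² + (y₂-y₁)²)
dx = 10 - (-11) = 21
dy = (-16) - 19 = -35
d = sqrt(21² + (-35)²) = sqrt(441 + 1225) = sqrt(1666) = 40.82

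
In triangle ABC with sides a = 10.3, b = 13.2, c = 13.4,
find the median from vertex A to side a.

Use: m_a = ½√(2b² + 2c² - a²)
m_a = ½√(2·13.2² + 2·13.4² - 10.3²)
m_a = ½√(348.48 + 359.12 - 106.09) = ½√601.51 = 12.26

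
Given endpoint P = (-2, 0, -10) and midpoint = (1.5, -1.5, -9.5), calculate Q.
Q = (2×1.5 - (-2), 2×(-1.5) - 0, 2×(-9.5) - (-10)) = (5, -3, -9)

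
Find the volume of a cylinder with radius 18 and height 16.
Volume = pi * r² * h
Volume = pi * 18² * 16
Volume = pi * 324 * 16
Volume = pi * 5184
Volume = 16286.02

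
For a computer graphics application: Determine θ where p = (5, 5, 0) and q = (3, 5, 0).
p·q = 40, |p|² = 50, |q|² = 34
cos θ = 40/√1700 ≈ 0.9701
θ ≈ 14.04°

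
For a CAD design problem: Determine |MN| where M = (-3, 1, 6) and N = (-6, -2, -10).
d = √[(-3)² + (-3)² + (-16)²] = √274 = 16.55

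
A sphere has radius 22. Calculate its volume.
Volume = (4/3) * pi * r³
Volume = (4/3) * pi * 22³
Volume = (4/3) * pi * 10648
Volume = 44602.24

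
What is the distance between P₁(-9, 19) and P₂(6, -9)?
Using the distance formula: d = sqrt((x₂-x₁)² + (y₂-y₁)²)
dx = 6 - (-9) = 15
dy = (-9) - 19 = -28
d = sqrt(15² + (-28)²) = sqrt(225 + 784) = sqrt(1009) = 31.76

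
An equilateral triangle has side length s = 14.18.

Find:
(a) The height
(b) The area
(a) Height h = s·√3/2 = 14.18·√3/2 = 12.28
(b) Area = (√3/4)·s² = (√3/4)·14.18² = (√3/4)·201.072 = 87.07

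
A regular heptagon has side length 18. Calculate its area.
For a regular 7-gon with side length s = 18:
Apothem a = s / (2*tan(pi/7)) = 18 / (2*tan(pi/7)) ≈ 18.6887
Perimeter P = 7 * 18 = 126
Area = (1/2) * P * a = (1/2) * 126 * 18.6887 = 1177.39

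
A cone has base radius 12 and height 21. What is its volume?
Volume = (1/3) * pi * r² * h
Volume = (1/3) * pi * 12² * 21
Volume = (1/3) * pi * 144 * 21
Volume = (1/3) * pi * 3024
Volume = 3166.73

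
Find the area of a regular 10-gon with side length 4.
For a regular 10-gon with side length s = 4:
Apothem a = s / (2*tan(pi/10)) = 4 / (2*tan(pi/10)) ≈ 6.1554
Perimeter P = 10 * 4 = 40
Area = (1/2) * P * a = (1/2) * 40 * 6.1554 = 123.11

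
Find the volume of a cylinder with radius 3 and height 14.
Volume = pi * r² * h
Volume = pi * 3² * 14
Volume = pi * 9 * 14
Volume = pi * 126
Volume = 395.84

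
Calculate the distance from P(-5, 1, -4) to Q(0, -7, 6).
d = √[(5)² + (-8)² + (10)²] = √189 = 13.75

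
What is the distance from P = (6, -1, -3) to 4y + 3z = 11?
d = |0(6) + 4(-1) + 3(-3) - (11)| / √(0² + 4² + 3²) = 24/√25 = 4.8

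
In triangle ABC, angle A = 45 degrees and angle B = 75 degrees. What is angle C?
Sum of angles in a triangle = 180 degrees
Third angle = 180 - 45 - 75
Third angle = 60 degrees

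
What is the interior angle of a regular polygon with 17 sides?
Interior angle of a regular n-gon = (n-2)*180/n
Interior angle = (17-2)*180/17
Interior angle = 15*180/17
Interior angle = 2700/17
Interior angle = 158.82 degrees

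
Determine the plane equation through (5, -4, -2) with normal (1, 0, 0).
d = n·P = (1)(5) + (0)(-4) + (0)(-2) = 5
Plane: x = 5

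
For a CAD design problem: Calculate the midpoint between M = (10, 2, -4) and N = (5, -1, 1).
Midpoint = ((10+5)/2, (2-1)/2, (-4+1)/2) = (7.5, 0.5, -1.5)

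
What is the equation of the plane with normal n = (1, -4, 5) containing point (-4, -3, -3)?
d = n·P = (1)(-4) + (-4)(-3) + (5)(-3) = -7
Plane: x - 4y + 5z = -7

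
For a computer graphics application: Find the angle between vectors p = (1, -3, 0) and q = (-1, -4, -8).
p·q = 11, |p|² = 10, |q|² = 81
cos θ = 11/√810 ≈ 0.3865
θ ≈ 67.26°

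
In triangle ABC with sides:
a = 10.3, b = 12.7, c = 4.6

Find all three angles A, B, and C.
By the law of cosines:
cos(A) = (b² + c² - a²)/(2bc) = 0.653543  →  A = 49.19°
cos(B) = (a² + c² - b²)/(2ac) = -0.359223  →  B = 111.1°
cos(C) = (a² + b² - c²)/(2ab) = 0.941136  →  C = 19.76°
Check: A + B + C = 180.0° ✓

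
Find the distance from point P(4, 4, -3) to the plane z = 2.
d = |0(4) + 0(4) + 1(-3) - (2)| / √(0² + 0² + 1²) = 5/√1 = 5.0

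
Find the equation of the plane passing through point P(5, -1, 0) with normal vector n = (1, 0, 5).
d = n·P = (1)(5) + (0)(-1) + (5)(0) = 5
Plane: x + 5z = 5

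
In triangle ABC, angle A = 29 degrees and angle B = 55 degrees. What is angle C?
Sum of angles in a triangle = 180 degrees
Third angle = 180 - 29 - 55
Third angle = 96 degrees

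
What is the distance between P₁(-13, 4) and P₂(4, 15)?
Using the distance formula: d = sqrt((x₂-x₁)² + (y₂-y₁)²)
dx = 4 - (-13) = 17
dy = 15 - 4 = 11
d = sqrt(17² + 11²) = sqrt(289 + 121) = sqrt(410) = 20.25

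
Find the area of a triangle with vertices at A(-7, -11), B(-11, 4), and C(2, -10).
Using the coordinate formula: Area = (1/2)|x₁(y₂-y₃) + x₂(y₃-y₁) + x₃(y₁-y₂)|
Area = (1/2)|(-7)(4-(-10)) + (-11)((-10)-(-11)) + 2((-11)-4)|
Area = (1/2)|(-7)*14 + (-11)*1 + 2*(-15)|
Area = (1/2)|(-98) + (-11) + (-30)|
Area = (1/2)*139 = 69.50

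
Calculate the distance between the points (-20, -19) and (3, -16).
Using the distance formula: d = sqrt((x₂-x₁)² + (y₂-y₁)²)
dx = 3 - (-20) = 23
dy = (-16) - (-19) = 3
d = sqrt(23² + 3²) = sqrt(529 + 9) = sqrt(538) = 23.19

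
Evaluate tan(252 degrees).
tan(252 degrees) = 3.0777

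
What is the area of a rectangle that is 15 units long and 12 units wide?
Area = length * width
Area = 15 * 12
Area = 180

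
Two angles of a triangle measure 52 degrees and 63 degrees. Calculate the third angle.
Sum of angles in a triangle = 180 degrees
Third angle = 180 - 52 - 63
Third angle = 65 degrees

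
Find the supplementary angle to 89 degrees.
Supplementary angles sum to 180 degrees.
Other angle = 180 - 89
Other angle = 91 degrees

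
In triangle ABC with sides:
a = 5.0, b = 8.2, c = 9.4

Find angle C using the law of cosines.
cos(C) = (a² + b² - c²)/(2ab)
cos(C) = (5.0² + 8.2² - 9.4²)/(2·5.0·8.2) = 3.88/82 = 0.047317
C = arccos(0.047317) = 87.29°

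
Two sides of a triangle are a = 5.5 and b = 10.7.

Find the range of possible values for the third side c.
By the triangle inequality: |a - b| < c < a + b
|5.5 - 10.7| < c < 5.5 + 10.7
5.2 < c < 16.2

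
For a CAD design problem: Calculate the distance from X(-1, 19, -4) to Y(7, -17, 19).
d = √[(8)² + (-36)² + (23)²] = √1889 = 43.46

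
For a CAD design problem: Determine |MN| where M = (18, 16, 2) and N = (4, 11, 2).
d = √[(-14)² + (-5)² + (0)²] = √221 = 14.87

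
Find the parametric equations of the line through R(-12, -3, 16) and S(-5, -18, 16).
Direction vector d = S - R = (7, -15, 0)
x = -12 + 7t, y = -3 - 15t, z = 16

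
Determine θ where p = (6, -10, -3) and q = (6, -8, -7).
p·q = 137, |p|² = 145, |q|² = 149
cos θ = 137/√21605 ≈ 0.9321
θ ≈ 21.24°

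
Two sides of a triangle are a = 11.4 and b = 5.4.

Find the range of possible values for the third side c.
By the triangle inequality: |a - b| < c < a + b
|11.4 - 5.4| < c < 11.4 + 5.4
6 < c < 16.8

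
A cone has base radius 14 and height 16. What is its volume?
Volume = (1/3) * pi * r² * h
Volume = (1/3) * pi * 14² * 16
Volume = (1/3) * pi * 196 * 16
Volume = (1/3) * pi * 3136
Volume = 3284.01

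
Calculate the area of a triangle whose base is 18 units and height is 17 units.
Area = (1/2) * base * height
Area = (1/2) * 18 * 17
Area = 153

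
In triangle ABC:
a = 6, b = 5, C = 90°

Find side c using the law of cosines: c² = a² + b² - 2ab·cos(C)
c² = 6² + 5² - 2·6·5·cos(90°)
c² = 36 + 25 - 60·0.0000 = 61
c = √61 = 7.81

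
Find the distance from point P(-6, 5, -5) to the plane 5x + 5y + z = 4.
d = |5(-6) + 5(5) + 1(-5) - (4)| / √(5² + 5² + 1²) = 14/√51 = 1.96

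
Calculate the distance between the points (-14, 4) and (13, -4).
Using the distance formula: d = sqrt((x₂-x₁)² + (y₂-y₁)²)
dx = 13 - (-14) = 27
dy = (-4) - 4 = -8
d = sqrt(27² + (-8)²) = sqrt(729 + 64) = sqrt(793) = 28.16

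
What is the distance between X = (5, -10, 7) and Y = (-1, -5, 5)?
d = √[(-6)² + (5)² + (-2)²] = √65 = 8.062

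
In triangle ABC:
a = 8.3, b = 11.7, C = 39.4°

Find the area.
Using A = ½ab·sin(C):
A = ½·8.3·11.7·sin(39.4°) = ½·97.11·0.634731 = 30.82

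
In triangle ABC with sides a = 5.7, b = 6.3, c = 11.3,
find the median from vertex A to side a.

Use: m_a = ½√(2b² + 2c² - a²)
m_a = ½√(2·6.3² + 2·11.3² - 5.7²)
m_a = ½√(79.38 + 255.38 - 32.49) = ½√302.27 = 8.693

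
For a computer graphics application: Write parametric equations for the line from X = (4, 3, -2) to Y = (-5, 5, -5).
Direction vector d = Y - X = (-9, 2, -3)
x = 4 - 9t, y = 3 + 2t, z = -2 - 3t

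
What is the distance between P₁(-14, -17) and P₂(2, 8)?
Using the distance formula: d = sqrt((x₂-x₁)² + (y₂-y₁)²)
dx = 2 - (-14) = 16
dy = 8 - (-17) = 25
d = sqrt(16² + 25²) = sqrt(256 + 625) = sqrt(881) = 29.68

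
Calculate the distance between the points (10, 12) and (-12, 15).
Using the distance formula: d = sqrt((x₂-x₁)² + (y₂-y₁)²)
dx = (-12) - 10 = -22
dy = 15 - 12 = 3
d = sqrt((-22)² + 3²) = sqrt(484 + 9) = sqrt(493) = 22.20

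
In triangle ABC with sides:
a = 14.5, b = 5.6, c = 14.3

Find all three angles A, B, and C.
By the law of cosines:
cos(A) = (b² + c² - a²)/(2bc) = 0.159840  →  A = 80.8°
cos(B) = (a² + c² - b²)/(2ac) = 0.924476  →  B = 22.41°
cos(C) = (a² + b² - c²)/(2ab) = 0.228571  →  C = 76.79°
Check: A + B + C = 180.0° ✓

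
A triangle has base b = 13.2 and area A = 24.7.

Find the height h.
A = ½bh  →  h = 2A/b
h = 2·24.7/13.2 = 3.742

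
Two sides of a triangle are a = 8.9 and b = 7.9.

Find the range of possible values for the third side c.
By the triangle inequality: |a - b| < c < a + b
|8.9 - 7.9| < c < 8.9 + 7.9
1 < c < 16.8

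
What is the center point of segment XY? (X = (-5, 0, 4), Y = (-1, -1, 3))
Midpoint = ((-5-1)/2, (0-1)/2, (4+3)/2) = (-3, -0.5, 3.5)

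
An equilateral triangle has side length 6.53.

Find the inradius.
For an equilateral triangle, r = s/(2√3) where s is the side.
r = 6.53/(2√3) = 6.53/3.464102 = 1.885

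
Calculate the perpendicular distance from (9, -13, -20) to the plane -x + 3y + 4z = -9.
d = |(-1)(9) + 3(-13) + 4(-20) - (-9)| / √((-1)² + 3² + 4²) = 119/√26 = 23.34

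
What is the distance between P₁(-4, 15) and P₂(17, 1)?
Using the distance formula: d = sqrt((x₂-x₁)² + (y₂-y₁)²)
dx = 17 - (-4) = 21
dy = 1 - 15 = -14
d = sqrt(21² + (-14)²) = sqrt(441 + 196) = sqrt(637) = 25.24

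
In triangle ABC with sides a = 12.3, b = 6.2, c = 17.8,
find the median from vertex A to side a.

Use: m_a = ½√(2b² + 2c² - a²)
m_a = ½√(2·6.2² + 2·17.8² - 12.3²)
m_a = ½√(76.88 + 633.68 - 151.29) = ½√559.27 = 11.82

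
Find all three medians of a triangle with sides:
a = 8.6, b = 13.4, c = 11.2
Using m_x = ½√(2y² + 2z² - x²):
m_a = ½√(2·13.4² + 2·11.2² - 8.6²) = ½√536.04 = 11.58
m_b = ½√(2·8.6² + 2·11.2² - 13.4²) = ½√219.24 = 7.403
m_c = ½√(2·8.6² + 2·13.4² - 11.2²) = ½√381.6 = 9.767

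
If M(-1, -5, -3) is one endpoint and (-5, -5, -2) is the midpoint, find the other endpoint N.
N = (2×(-5) - (-1), 2×(-5) - (-5), 2×(-2) - (-3)) = (-9, -5, -1)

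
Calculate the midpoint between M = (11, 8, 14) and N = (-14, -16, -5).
Midpoint = ((11-14)/2, (8-16)/2, (14-5)/2) = (-1.5, -4, 4.5)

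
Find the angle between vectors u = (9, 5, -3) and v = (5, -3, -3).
u·v = 39, |u|² = 115, |v|² = 43
cos θ = 39/√4945 ≈ 0.5546
θ ≈ 56.32°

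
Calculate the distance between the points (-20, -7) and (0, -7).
Using the distance formula: d = sqrt((x₂-x₁)² + (y₂-y₁)²)
dx = 0 - (-20) = 20
dy = (-7) - (-7) = 0
d = sqrt(20² + 0²) = sqrt(400 + 0) = sqrt(400) = 20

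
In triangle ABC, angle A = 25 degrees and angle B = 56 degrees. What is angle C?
Sum of angles in a triangle = 180 degrees
Third angle = 180 - 25 - 56
Third angle = 99 degrees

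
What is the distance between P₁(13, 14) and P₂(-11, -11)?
Using the distance formula: d = sqrt((x₂-x₁)² + (y₂-y₁)²)
dx = (-11) - 13 = -24
dy = (-11) - 14 = -25
d = sqrt((-24)² + (-25)²) = sqrt(576 + 625) = sqrt(1201) = 34.66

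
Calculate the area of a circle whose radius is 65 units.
Area = pi * r²
Area = pi * 65²
Area = pi * 4225
Area = 13273.23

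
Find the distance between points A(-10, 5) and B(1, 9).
Using the distance formula: d = sqrt((x₂-x₁)² + (y₂-y₁)²)
dx = 1 - (-10) = 11
dy = 9 - 5 = 4
d = sqrt(11² + 4²) = sqrt(121 + 16) = sqrt(137) = 11.70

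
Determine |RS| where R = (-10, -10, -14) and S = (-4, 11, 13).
d = √[(6)² + (21)² + (27)²] = √1206 = 34.73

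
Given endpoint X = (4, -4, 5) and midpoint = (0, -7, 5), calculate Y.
Y = (2×0 - 4, 2×(-7) - (-4), 2×5 - 5) = (-4, -10, 5)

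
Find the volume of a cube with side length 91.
Volume = s³
Volume = 91³
Volume = 753571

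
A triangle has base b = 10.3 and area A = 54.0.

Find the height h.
A = ½bh  →  h = 2A/b
h = 2·54.0/10.3 = 10.49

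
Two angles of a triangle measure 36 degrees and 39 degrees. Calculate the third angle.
Sum of angles in a triangle = 180 degrees
Third angle = 180 - 36 - 39
Third angle = 105 degrees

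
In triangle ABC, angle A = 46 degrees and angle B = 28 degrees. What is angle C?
Sum of angles in a triangle = 180 degrees
Third angle = 180 - 46 - 28
Third angle = 106 degrees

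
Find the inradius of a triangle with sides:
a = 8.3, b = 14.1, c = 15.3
s = (a+b+c)/2 = (8.3+14.1+15.3)/2 = 18.85
Area = √(s(s-a)(s-b)(s-c)) = √(18.85·10.55·4.75·3.55) = 57.9086
r = Area/s = 57.9086/18.85 = 3.072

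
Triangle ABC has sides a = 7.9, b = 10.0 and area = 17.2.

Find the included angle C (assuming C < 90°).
Area = ½ab·sin(C)  →  sin(C) = 2·Area/(ab)
sin(C) = 2·17.2/(7.9·10.0) = 0.435443
C = arcsin(0.435443) = 25.81°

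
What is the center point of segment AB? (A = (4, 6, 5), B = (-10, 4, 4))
Midpoint = ((4-10)/2, (6+4)/2, (5+4)/2) = (-3, 5, 4.5)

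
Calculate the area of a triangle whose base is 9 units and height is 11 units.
Area = (1/2) * base * height
Area = (1/2) * 9 * 11
Area = 49.50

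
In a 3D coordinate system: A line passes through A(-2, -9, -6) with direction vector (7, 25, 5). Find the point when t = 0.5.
P(0.5) = (-2 + 7(0.5), -9 + 25(0.5), -6 + 5(0.5)) = (1.5, 3.5, -3.5)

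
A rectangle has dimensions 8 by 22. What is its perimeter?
Perimeter = 2 * (length + width)
Perimeter = 2 * (8 + 22)
Perimeter = 2 * 30
Perimeter = 60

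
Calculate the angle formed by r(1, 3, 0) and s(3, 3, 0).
r·s = 12, |r|² = 10, |s|² = 18
cos θ = 12/√180 ≈ 0.8944
θ ≈ 26.57°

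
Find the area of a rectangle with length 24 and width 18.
Area = length * width
Area = 24 * 18
Area = 432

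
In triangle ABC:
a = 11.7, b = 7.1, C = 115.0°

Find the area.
Using A = ½ab·sin(C):
A = ½·11.7·7.1·sin(115.0°) = ½·83.07·0.906308 = 37.64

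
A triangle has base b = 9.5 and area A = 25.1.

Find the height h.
A = ½bh  →  h = 2A/b
h = 2·25.1/9.5 = 5.284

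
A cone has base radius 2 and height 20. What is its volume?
Volume = (1/3) * pi * r² * h
Volume = (1/3) * pi * 2² * 20
Volume = (1/3) * pi * 4 * 20
Volume = (1/3) * pi * 80
Volume = 83.78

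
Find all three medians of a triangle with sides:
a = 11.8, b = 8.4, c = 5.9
Using m_x = ½√(2y² + 2z² - x²):
m_a = ½√(2·8.4² + 2·5.9² - 11.8²) = ½√71.5 = 4.228
m_b = ½√(2·11.8² + 2·5.9² - 8.4²) = ½√277.54 = 8.33
m_c = ½√(2·11.8² + 2·8.4² - 5.9²) = ½√384.79 = 9.808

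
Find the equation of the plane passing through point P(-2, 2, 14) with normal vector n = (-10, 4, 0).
d = n·P = (-10)(-2) + (4)(2) + (0)(14) = 28
Plane: -10x + 4y = 28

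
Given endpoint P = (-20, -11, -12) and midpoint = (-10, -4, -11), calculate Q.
Q = (2×(-10) - (-20), 2×(-4) - (-11), 2×(-11) - (-12)) = (0, 3, -10)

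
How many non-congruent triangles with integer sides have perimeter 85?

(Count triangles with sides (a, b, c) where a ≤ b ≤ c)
With a ≤ b ≤ c and a + b + c = 85, the triangle inequality a + b > c gives c < 85/2, so c ≤ 42.
Iterate a from 1 to ⌊p/3⌋ = 28; for each a, b ranges from a to ⌊(p−a)/2⌋ with c = p − a − b, keeping only c ≥ b.
Triples: (1, 42, 42), (2, 41, 42), (3, 40, 42), …
Count = 161 triangles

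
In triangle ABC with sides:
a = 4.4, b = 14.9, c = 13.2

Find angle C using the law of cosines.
cos(C) = (a² + b² - c²)/(2ab)
cos(C) = (4.4² + 14.9² - 13.2²)/(2·4.4·14.9) = 67.13/131.12 = 0.511974
C = arccos(0.511974) = 59.2°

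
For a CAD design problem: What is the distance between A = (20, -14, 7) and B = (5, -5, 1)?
d = √[(-15)² + (9)² + (-6)²] = √342 = 18.49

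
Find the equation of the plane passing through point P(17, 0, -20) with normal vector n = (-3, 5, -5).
d = n·P = (-3)(17) + (5)(0) + (-5)(-20) = 49
Plane: -3x + 5y - 5z = 49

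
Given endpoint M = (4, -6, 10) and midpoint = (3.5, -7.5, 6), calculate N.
N = (2×3.5 - 4, 2×(-7.5) - (-6), 2×6 - 10) = (3, -9, 2)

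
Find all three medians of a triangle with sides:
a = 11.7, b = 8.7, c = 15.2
Using m_x = ½√(2y² + 2z² - x²):
m_a = ½√(2·8.7² + 2·15.2² - 11.7²) = ½√476.57 = 10.92
m_b = ½√(2·11.7² + 2·15.2² - 8.7²) = ½√660.17 = 12.85
m_c = ½√(2·11.7² + 2·8.7² - 15.2²) = ½√194.12 = 6.966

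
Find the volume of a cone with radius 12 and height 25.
Volume = (1/3) * pi * r² * h
Volume = (1/3) * pi * 12² * 25
Volume = (1/3) * pi * 144 * 25
Volume = (1/3) * pi * 3600
Volume = 3769.91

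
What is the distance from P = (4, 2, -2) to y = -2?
d = |0(4) + 1(2) + 0(-2) - (-2)| / √(0² + 1² + 0²) = 4/√1 = 4.0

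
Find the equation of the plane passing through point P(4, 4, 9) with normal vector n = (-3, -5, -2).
d = n·P = (-3)(4) + (-5)(4) + (-2)(9) = -50
Plane: -3x - 5y - 2z = -50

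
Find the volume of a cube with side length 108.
Volume = s³
Volume = 108³
Volume = 1259712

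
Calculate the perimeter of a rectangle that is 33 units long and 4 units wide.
Perimeter = 2 * (length + width)
Perimeter = 2 * (33 + 4)
Perimeter = 2 * 37
Perimeter = 74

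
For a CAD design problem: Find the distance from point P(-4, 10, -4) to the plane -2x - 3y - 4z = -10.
d = |(-2)(-4) + (-3)(10) + (-4)(-4) - (-10)| / √((-2)² + (-3)² + (-4)²) = 4/√29 = 0.7428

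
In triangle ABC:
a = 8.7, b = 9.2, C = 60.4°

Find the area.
Using A = ½ab·sin(C):
A = ½·8.7·9.2·sin(60.4°) = ½·80.04·0.869495 = 34.8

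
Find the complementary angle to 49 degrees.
Complementary angles sum to 90 degrees.
Other angle = 90 - 49
Other angle = 41 degrees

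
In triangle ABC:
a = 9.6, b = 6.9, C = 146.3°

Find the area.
Using A = ½ab·sin(C):
A = ½·9.6·6.9·sin(146.3°) = ½·66.24·0.554844 = 18.38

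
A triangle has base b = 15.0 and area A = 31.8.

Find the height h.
A = ½bh  →  h = 2A/b
h = 2·31.8/15.0 = 4.24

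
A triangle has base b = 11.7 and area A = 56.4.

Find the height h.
A = ½bh  →  h = 2A/b
h = 2·56.4/11.7 = 9.641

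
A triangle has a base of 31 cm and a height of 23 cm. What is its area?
Area = (1/2) * base * height
Area = (1/2) * 31 * 23
Area = 356.50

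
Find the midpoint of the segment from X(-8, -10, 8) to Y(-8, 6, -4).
Midpoint = ((-8-8)/2, (-10+6)/2, (8-4)/2) = (-8, -2, 2)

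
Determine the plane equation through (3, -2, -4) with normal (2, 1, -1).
d = n·P = (2)(3) + (1)(-2) + (-1)(-4) = 8
Plane: 2x + y - z = 8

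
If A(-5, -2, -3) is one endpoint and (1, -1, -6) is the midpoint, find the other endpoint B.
B = (2×1 - (-5), 2×(-1) - (-2), 2×(-6) - (-3)) = (7, 0, -9)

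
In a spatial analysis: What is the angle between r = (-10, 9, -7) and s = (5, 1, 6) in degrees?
r·s = -83, |r|² = 230, |s|² = 62
cos θ = -83/√14260 ≈ -0.6951
θ ≈ 134.0°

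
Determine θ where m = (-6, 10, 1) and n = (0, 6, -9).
m·n = 51, |m|² = 137, |n|² = 117
cos θ = 51/√16029 ≈ 0.4028
θ ≈ 66.25°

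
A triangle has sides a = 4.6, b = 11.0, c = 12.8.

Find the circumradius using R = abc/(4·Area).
s = (a+b+c)/2 = 14.2
Area = √(s(s-a)(s-b)(s-c)) = √(14.2·9.6·3.2·1.4) = 24.7126
R = abc/(4·Area) = (4.6·11.0·12.8)/(4·24.7126) = 647.68/98.8504 = 6.552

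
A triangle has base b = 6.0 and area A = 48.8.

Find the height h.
A = ½bh  →  h = 2A/b
h = 2·48.8/6.0 = 16.27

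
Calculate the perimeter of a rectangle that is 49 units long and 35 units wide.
Perimeter = 2 * (length + width)
Perimeter = 2 * (49 + 35)
Perimeter = 2 * 84
Perimeter = 168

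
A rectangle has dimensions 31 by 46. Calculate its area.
Area = length * width
Area = 31 * 46
Area = 1426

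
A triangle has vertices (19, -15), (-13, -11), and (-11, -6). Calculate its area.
Using the coordinate formula: Area = (1/2)|x₁(y₂-y₃) + x₂(y₃-y₁) + x₃(y₁-y₂)|
Area = (1/2)|19((-11)-(-6)) + (-13)((-6)-(-15)) + (-11)((-15)-(-11))|
Area = (1/2)|19*(-5) + (-13)*9 + (-11)*(-4)|
Area = (1/2)|(-95) + (-117) + 44|
Area = (1/2)*168 = 84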